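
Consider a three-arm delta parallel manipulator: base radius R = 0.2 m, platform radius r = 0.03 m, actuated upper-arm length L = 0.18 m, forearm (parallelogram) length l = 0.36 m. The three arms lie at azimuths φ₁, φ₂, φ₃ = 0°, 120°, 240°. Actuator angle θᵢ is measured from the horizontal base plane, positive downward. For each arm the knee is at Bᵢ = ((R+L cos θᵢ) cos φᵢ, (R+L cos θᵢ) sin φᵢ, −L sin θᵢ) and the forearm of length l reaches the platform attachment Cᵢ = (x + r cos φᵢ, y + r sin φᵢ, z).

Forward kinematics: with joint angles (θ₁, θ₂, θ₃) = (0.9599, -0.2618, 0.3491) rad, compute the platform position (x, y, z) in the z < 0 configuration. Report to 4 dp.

(-0.0834, 0.0343, -0.1822)

centre 1 = (0.2732·cos0.0°, 0.2732·sin0.0°, -0.1474) = (0.2732, 0.0000, -0.1474)
φ2=120.0°: virtual centre (-0.1719, 0.2978, 0.0466), radius l
arm 3 at φ=240.0°: (R−r)+L cos θ3 = 0.3391;  centre 3 = (-0.1696, -0.2937, -0.0616)
eliminate P² terms by subtracting sphere 1 from 2 and 3
plane₁₂: -0.8904x+0.5956y+0.3881z = 0.0240
det = 1.0505;  x = -0.0261+0.3144z,  y = 0.0013+-0.1816z
sphere 1 gives Az²+Bz+C=0 with A=1.1318, B=0.1062, C=-0.0182;  B²−4AC=0.0938;  roots -0.1822, 0.0884;  negative root z = -0.1822
x = -0.0834, y = 0.0343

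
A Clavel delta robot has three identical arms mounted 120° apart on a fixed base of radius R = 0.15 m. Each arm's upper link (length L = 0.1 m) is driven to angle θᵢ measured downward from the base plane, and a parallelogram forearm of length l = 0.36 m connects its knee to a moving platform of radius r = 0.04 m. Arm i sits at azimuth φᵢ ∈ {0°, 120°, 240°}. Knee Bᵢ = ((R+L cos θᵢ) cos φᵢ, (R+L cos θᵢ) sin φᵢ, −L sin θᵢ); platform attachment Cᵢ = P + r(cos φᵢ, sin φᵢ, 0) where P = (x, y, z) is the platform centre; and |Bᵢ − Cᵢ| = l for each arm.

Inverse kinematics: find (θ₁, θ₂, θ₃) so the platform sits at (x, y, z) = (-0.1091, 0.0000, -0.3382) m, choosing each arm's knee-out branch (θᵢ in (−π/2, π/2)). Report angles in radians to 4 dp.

θ₁ = 1.1345, θ₂ = 0.2616, θ₃ = 0.2616

rotate P by −φ1: (-0.1091, 0.0000, -0.3382)
  e−x'=0.2191;  (l²−L²−(e−x')²−y'²−z²)/2L = -0.2139
  θ1 = atan2(B,A) + arccos(C/0.4030) = 1.1345
rotate P by −φ2: (0.0545, 0.0945, -0.3382)
  e−x'=0.0555;  (l²−L²−(e−x')²−y'²−z²)/2L = -0.0339
  θ2 = atan2(B,A) + arccos(C/0.3427) = 0.2616
φ3=240.0° → target in arm frame (0.0546, -0.0945)
  A=0.0554, B=-0.3382, C=(l²−L²−A²−y'²−z²)/(2L)=-0.0339
  γ=atan2(-0.3382,0.0554)=-1.4083;  ψ=arccos(-0.0989)=1.6699;  θ3=γ+ψ≈0.2616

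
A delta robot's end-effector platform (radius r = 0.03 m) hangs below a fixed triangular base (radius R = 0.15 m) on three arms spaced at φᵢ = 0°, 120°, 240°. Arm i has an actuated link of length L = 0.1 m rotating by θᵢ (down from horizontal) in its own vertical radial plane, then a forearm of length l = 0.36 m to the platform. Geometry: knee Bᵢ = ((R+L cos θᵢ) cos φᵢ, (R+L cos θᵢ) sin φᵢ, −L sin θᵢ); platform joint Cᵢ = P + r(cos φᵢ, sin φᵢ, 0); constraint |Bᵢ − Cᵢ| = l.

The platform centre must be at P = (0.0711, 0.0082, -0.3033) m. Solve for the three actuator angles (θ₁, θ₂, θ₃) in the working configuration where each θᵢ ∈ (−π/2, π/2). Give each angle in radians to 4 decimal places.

arm 1 (φ=0.0°): x'=0.0711, y'=0.0082
  A=0.0489, B=-0.3033, C=(l²−L²−A²−y'²−z²)/(2L)=0.1258
  γ=atan2(-0.3033,0.0489)=-1.4109;  ψ=arccos(0.4093)=1.1491;  θ1=γ+ψ≈-0.2619
φ2=120.0° → target in arm frame (-0.0284, -0.0657)
  A=0.1484, B=-0.3033, C=(l²−L²−A²−y'²−z²)/(2L)=0.0063
  γ=atan2(-0.3033,0.1484)=-1.1156;  ψ=arccos(0.0186)=1.5522;  θ2=γ+ψ≈0.4365
arm 3 (φ=240.0°): x'=-0.0427, y'=0.0575
  e−x'=0.1627;  (l²−L²−(e−x')²−y'²−z²)/2L = -0.0107
  θ3 = atan2(B,A) + arccos(C/0.3442) = 0.5235

θ₁ = -0.2619, θ₂ = 0.4365, θ₃ = 0.5235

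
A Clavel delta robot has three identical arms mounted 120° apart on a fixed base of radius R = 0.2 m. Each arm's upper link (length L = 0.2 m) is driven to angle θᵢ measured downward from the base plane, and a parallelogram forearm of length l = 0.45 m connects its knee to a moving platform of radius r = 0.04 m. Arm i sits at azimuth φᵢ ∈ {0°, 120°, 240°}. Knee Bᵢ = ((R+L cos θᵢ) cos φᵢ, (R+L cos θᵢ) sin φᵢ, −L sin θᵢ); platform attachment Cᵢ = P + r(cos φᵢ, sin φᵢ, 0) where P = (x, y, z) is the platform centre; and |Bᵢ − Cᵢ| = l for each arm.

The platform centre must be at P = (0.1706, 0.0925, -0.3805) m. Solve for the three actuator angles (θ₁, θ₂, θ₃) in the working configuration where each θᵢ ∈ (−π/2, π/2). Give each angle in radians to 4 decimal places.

arm 1 (φ=0.0°): x'=0.1706, y'=0.0925
  A cos θ + B sin θ = C:  -0.0106·cos θ + -0.3805·sin θ = 0.0226
  √(A²+B²)=0.3806;  θ1 = -1.5986+1.5113 ≈ -0.0873
rotate P by −φ2: (-0.0052, -0.1940, -0.3805)
  A=0.1652, B=-0.3805, C=(l²−L²−A²−y'²−z²)/(2L)=-0.1180
  θ2 = atan2(B,A) + arccos(C/0.4148) = 0.6981
rotate P by −φ3: (-0.1654, 0.1015, -0.3805)
  e−x'=0.3254;  (l²−L²−(e−x')²−y'²−z²)/2L = -0.2462
  θ3 = atan2(B,A) + arccos(C/0.5007) = 1.2215

θ₁ = -0.0873, θ₂ = 0.6981, θ₃ = 1.2215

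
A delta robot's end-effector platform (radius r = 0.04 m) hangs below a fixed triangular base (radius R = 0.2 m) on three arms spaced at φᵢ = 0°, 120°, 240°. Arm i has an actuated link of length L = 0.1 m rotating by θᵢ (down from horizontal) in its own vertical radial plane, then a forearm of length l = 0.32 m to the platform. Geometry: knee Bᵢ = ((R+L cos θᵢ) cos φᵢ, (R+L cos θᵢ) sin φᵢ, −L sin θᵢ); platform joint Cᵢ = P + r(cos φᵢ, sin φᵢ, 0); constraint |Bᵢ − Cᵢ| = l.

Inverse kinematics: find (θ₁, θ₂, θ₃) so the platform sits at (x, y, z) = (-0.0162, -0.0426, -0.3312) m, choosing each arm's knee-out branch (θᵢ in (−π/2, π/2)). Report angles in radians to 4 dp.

θ₁ = 1.2211, θ₂ = 1.3085, θ₃ = 0.7854

rotate P by −φ1: (-0.0162, -0.0426, -0.3312)
  A=0.1762, B=-0.3312, C=(l²−L²−A²−y'²−z²)/(2L)=-0.2508
  θ1 = atan2(B,A) + arccos(C/0.3752) = 1.2211
arm 2 (φ=120.0°): x'=-0.0288, y'=0.0353
  e−x'=0.1888;  (l²−L²−(e−x')²−y'²−z²)/2L = -0.2709
  γ=atan2(-0.3312,0.1888)=-1.0527;  ψ=arccos(-0.7107)=2.3612;  θ2=γ+ψ≈1.3085
φ3=240.0° → target in arm frame (0.0450, 0.0073)
  e−x'=0.1150;  (l²−L²−(e−x')²−y'²−z²)/2L = -0.1529
  θ3 = atan2(B,A) + arccos(C/0.3506) = 0.7854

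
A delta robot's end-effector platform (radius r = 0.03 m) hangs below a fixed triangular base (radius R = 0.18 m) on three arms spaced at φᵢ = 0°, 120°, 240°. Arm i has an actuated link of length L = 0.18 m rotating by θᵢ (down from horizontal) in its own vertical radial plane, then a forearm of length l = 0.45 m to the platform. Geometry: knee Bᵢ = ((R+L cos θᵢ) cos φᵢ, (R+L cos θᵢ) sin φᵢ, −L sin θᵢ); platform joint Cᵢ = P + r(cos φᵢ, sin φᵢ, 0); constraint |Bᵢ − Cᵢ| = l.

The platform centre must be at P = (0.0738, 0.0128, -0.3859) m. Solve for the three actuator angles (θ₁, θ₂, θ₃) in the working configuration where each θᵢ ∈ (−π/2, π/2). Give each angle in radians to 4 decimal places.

φ1=0.0° → target in arm frame (0.0738, 0.0128)
  e−x'=0.0762;  (l²−L²−(e−x')²−y'²−z²)/2L = 0.0423
  γ=atan2(-0.3859,0.0762)=-1.3758;  ψ=arccos(0.1074)=1.4632;  θ1=γ+ψ≈0.0873
rotate P by −φ2: (-0.0258, -0.0703, -0.3859)
  e−x'=0.1758;  (l²−L²−(e−x')²−y'²−z²)/2L = -0.0408
  √(A²+B²)=0.4241;  θ2 = -1.1433+1.6671 ≈ 0.5238
rotate P by −φ3: (-0.0480, 0.0575, -0.3859)
  A cos θ + B sin θ = C:  0.1980·cos θ + -0.3859·sin θ = -0.0592
  θ3 = atan2(B,A) + arccos(C/0.4337) = 0.6110

θ₁ = 0.0873, θ₂ = 0.5238, θ₃ = 0.6110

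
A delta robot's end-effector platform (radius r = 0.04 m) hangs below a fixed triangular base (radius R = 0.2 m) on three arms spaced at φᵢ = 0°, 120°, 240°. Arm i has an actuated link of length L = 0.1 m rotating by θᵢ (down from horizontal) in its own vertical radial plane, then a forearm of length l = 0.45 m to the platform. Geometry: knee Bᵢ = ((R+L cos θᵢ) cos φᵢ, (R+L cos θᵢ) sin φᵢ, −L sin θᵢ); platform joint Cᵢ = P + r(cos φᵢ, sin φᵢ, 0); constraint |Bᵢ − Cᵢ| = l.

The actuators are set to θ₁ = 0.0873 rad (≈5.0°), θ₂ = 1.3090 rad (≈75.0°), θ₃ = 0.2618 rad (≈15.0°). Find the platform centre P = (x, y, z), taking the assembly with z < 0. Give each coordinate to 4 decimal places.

(0.0837, -0.1124, -0.4073)

arm 1 at φ=0.0°: ρ1 = 0.2596;  O1 = (0.2596, 0.0000, -0.0087)
arm 2 at φ=120.0°: ρ2 = 0.1859;  O2 = (-0.0929, 0.1610, -0.0966)
φ3=240.0°: virtual centre (-0.1283, -0.2222, -0.0259), radius l
|O₂|²−|O₁|² = -0.0236;  |O₃|²−|O₁|² = -0.0010
plane₁₂: -0.7051x+0.3220y+-0.1757z = -0.0236
det = 0.5632;  x = 0.0192+-0.1583z,  y = -0.0313+0.1991z
sphere 1 gives Az²+Bz+C=0 with A=1.0647, B=0.0811, C=-0.1436;  B²−4AC=0.6183;  roots -0.4073, 0.3312;  negative root z = -0.4073
x = 0.0837, y = -0.1124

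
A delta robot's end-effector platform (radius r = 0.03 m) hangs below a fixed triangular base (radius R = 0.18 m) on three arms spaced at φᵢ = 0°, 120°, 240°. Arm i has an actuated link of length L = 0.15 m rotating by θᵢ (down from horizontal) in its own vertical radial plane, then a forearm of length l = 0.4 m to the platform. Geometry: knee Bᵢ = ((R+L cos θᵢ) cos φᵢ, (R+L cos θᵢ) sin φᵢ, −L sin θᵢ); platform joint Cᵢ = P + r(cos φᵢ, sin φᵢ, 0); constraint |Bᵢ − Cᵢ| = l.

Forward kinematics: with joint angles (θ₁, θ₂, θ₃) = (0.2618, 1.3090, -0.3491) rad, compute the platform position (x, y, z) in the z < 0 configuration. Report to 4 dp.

φ1=0.0°: virtual centre (0.2949, 0.0000, -0.0388), radius l
φ2=120.0°: virtual centre (-0.0944, 0.1635, -0.1449), radius l
arm 3 at φ=240.0°: (R−r)+L cos θ3 = 0.2910;  O3 = (-0.1455, -0.2520, 0.0513)
subtract pairs → two planes through P
linear system: -0.7786x+0.3271y = -0.0318−-0.2121z; -0.8807x+-0.5039y = -0.0012−0.1803z
Cramer: x(z) = 0.0241-0.0705z;  y(z) = -0.0398+0.4809z
sphere 1 gives Az²+Bz+C=0 with A=1.2362, B=0.0775, C=-0.0836;  B²−4AC=0.4194;  roots -0.2933, 0.2306;  negative root z = -0.2933
x = 0.0448, y = -0.1809

(0.0448, -0.1809, -0.2933)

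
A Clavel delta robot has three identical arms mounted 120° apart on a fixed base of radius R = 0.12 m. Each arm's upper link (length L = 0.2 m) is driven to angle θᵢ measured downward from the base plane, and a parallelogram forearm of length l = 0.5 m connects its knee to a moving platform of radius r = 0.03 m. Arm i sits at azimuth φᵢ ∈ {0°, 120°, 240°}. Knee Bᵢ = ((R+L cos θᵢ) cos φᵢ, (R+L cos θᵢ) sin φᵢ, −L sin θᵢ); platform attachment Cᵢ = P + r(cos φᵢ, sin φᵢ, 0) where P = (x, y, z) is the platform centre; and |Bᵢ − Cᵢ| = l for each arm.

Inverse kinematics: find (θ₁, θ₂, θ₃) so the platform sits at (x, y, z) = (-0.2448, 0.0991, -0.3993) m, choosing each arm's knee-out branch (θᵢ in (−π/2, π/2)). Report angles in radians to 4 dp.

rotate P by −φ1: (-0.2448, 0.0991, -0.3993)
  A cos θ + B sin θ = C:  0.3348·cos θ + -0.3993·sin θ = -0.1784
  √(A²+B²)=0.5211;  θ1 = -0.8730+1.9202 ≈ 1.0472
φ2=120.0° → target in arm frame (0.2082, 0.1625)
  A=-0.1182, B=-0.3993, C=(l²−L²−A²−y'²−z²)/(2L)=0.0255
  √(A²+B²)=0.4164;  θ2 = -1.8586+1.5096 ≈ -0.3491
arm 3 (φ=240.0°): x'=0.0366, y'=-0.2616
  e−x'=0.0534;  (l²−L²−(e−x')²−y'²−z²)/2L = -0.0518
  γ=atan2(-0.3993,0.0534)=-1.4378;  ψ=arccos(-0.1285)=1.6996;  θ3=γ+ψ≈0.2618

θ₁ = 1.0472, θ₂ = -0.3491, θ₃ = 0.2618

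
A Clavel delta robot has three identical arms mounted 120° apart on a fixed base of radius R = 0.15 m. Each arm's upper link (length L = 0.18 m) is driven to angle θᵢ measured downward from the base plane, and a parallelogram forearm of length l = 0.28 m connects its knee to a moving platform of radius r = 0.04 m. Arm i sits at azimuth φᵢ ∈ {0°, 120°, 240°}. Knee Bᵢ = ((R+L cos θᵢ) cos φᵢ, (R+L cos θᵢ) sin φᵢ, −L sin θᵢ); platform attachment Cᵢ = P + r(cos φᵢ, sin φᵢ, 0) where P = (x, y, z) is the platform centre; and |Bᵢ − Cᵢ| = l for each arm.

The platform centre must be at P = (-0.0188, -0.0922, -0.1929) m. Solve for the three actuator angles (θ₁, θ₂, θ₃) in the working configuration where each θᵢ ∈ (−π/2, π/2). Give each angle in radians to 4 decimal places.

arm 1 (φ=0.0°): x'=-0.0188, y'=-0.0922
  e−x'=0.1288;  (l²−L²−(e−x')²−y'²−z²)/2L = -0.0453
  θ1 = atan2(B,A) + arccos(C/0.2319) = 0.7852
rotate P by −φ2: (-0.0704, 0.0624, -0.1929)
  A cos θ + B sin θ = C:  0.1804·cos θ + -0.1929·sin θ = -0.0768
  θ2 = atan2(B,A) + arccos(C/0.2641) = 1.0472
φ3=240.0° → target in arm frame (0.0892, 0.0298)
  A cos θ + B sin θ = C:  0.0208·cos θ + -0.1929·sin θ = 0.0207
  θ3 = atan2(B,A) + arccos(C/0.1940) = 0.0000

θ₁ = 0.7852, θ₂ = 1.0472, θ₃ = 0.0000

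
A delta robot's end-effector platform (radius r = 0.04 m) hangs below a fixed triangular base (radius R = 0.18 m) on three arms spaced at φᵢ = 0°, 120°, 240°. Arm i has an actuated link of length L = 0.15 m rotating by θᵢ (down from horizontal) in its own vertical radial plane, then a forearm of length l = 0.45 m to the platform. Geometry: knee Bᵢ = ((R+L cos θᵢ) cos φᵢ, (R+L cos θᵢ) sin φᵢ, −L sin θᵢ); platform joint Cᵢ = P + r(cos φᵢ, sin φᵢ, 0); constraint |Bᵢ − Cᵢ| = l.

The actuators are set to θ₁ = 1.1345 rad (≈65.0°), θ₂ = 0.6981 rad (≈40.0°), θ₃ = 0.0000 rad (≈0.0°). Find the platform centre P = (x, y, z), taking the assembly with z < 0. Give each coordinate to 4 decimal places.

(-0.1330, -0.0914, -0.4205)

S1 = (0.2034·cos0.0°, 0.2034·sin0.0°, -0.1359) = (0.2034, 0.0000, -0.1359)
arm 2 at φ=120.0°: e+L cos θ2 = 0.2549;  S2 = (-0.1275, 0.2208, -0.0964)
φ3=240.0°: virtual centre (-0.1450, -0.2511, 0.0000), radius l
|S₂|²−|S₁|² = 0.0144;  |S₃|²−|S₁|² = 0.0243
plane₁₂: -0.6617x+0.4415y+0.0791z = 0.0144
det = 0.6400;  x = -0.0281+0.2496z,  y = -0.0094+0.1950z
quadratic in z: (1.1004)z²+(0.1527)z+(-0.1304)=0, √Δ=0.7727 → z ∈ {-0.4205, 0.2817}; z = -0.4205 (taking z<0)
x = -0.1330, y = -0.0914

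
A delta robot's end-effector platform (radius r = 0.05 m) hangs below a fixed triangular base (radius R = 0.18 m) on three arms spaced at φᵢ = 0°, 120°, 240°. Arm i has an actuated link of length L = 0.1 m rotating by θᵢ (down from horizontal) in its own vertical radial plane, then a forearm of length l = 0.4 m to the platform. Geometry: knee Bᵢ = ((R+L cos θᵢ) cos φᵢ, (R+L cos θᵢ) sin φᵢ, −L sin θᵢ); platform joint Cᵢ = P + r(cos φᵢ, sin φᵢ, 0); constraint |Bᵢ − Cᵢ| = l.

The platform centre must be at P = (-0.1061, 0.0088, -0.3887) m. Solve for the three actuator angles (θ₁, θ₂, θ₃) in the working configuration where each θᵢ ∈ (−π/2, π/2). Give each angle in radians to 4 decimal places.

θ₁ = 1.2218, θ₂ = 0.3489, θ₃ = 0.4362

arm 1 (φ=0.0°): x'=-0.1061, y'=0.0088
  A cos θ + B sin θ = C:  0.2361·cos θ + -0.3887·sin θ = -0.2845
  √(A²+B²)=0.4548;  θ1 = -1.0249+2.2468 ≈ 1.2218
φ2=120.0° → target in arm frame (0.0607, 0.0875)
  A=0.0693, B=-0.3887, C=(l²−L²−A²−y'²−z²)/(2L)=-0.0677
  γ=atan2(-0.3887,0.0693)=-1.3943;  ψ=arccos(-0.1716)=1.7432;  θ2=γ+ψ≈0.3489
rotate P by −φ3: (0.0454, -0.0963, -0.3887)
  A cos θ + B sin θ = C:  0.0846·cos θ + -0.3887·sin θ = -0.0876
  √(A²+B²)=0.3978;  θ3 = -1.3566+1.7927 ≈ 0.4362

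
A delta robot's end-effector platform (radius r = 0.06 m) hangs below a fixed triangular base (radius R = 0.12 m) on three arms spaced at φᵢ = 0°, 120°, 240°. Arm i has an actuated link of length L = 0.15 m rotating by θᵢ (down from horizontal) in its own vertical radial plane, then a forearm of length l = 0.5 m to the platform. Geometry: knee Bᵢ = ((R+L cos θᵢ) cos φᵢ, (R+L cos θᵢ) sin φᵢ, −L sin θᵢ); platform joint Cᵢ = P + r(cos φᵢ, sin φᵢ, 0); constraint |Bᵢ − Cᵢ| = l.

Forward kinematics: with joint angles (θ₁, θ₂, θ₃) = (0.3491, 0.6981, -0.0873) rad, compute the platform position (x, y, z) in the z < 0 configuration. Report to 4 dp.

(-0.0055, -0.1627, -0.4766)

centre 1 = (0.2010·cos0.0°, 0.2010·sin0.0°, -0.0513) = (0.2010, 0.0000, -0.0513)
φ2=120.0°: virtual centre (-0.0875, 0.1515, -0.0964), radius l
arm 3 at φ=240.0°: ρ3 = 0.2094;  centre 3 = (-0.1047, -0.1814, 0.0131)
eliminate P² terms by subtracting sphere 1 from 2 and 3
[-0.5768 0.3030 -0.0902]·P = -0.0031;  [-0.6113 -0.3627 0.1288]·P = 0.0010
Cramer: x(z) = 0.0021+0.0159z;  y(z) = -0.0063+0.3281z
quadratic in z: (1.1079)z²+(0.0921)z+(-0.2078)=0, √Δ=0.9640 → z ∈ {-0.4766, 0.3935}; z = -0.4766 (taking z<0)
x = -0.0055, y = -0.1627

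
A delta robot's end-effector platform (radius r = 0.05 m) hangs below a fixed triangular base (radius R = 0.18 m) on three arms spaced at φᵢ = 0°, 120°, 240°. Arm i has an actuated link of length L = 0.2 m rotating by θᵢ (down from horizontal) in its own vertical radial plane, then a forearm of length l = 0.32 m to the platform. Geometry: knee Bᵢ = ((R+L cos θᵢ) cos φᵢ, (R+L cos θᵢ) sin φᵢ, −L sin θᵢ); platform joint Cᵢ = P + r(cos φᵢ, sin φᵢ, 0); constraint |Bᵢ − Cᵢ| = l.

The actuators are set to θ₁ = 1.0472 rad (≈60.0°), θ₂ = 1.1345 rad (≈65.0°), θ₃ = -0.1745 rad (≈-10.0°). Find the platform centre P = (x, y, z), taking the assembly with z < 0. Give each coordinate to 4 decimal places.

(-0.0589, -0.1276, -0.2246)

arm 1 at φ=0.0°: (R−r)+L cos θ1 = 0.2300;  S1 = (0.2300, 0.0000, -0.1732)
arm 2 at φ=120.0°: (R−r)+L cos θ2 = 0.2145;  S2 = (-0.1073, 0.1858, -0.1813)
S3 = (0.3270·cos240.0°, 0.3270·sin240.0°, 0.0347) = (-0.1635, -0.2832, 0.0347)
eliminate P² terms by subtracting sphere 1 from 2 and 3
plane₁₂: -0.6745x+0.3716y+-0.0161z = -0.0040
det = 0.6744;  x = -0.0105+0.2156z,  y = -0.0299+0.4347z
sphere 1 gives Az²+Bz+C=0 with A=1.2355, B=0.2167, C=-0.0137;  B²−4AC=0.1145;  roots -0.2246, 0.0492;  negative root z = -0.2246
x = -0.0589, y = -0.1276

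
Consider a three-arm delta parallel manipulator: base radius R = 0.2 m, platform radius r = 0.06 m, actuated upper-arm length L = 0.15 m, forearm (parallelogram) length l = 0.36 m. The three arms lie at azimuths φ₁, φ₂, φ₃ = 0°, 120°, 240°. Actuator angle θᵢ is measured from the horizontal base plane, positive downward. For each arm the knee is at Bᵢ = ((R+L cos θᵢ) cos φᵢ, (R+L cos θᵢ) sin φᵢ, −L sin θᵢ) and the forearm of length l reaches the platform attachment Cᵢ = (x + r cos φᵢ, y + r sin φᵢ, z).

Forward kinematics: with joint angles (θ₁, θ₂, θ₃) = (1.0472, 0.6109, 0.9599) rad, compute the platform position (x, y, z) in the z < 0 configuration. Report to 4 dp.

S1 = (0.2150·cos0.0°, 0.2150·sin0.0°, -0.1299) = (0.2150, 0.0000, -0.1299)
S2 = (0.2629·cos120.0°, 0.2629·sin120.0°, -0.0860) = (-0.1314, 0.2277, -0.0860)
S3 = (0.2260·cos240.0°, 0.2260·sin240.0°, -0.1229) = (-0.1130, -0.1958, -0.1229)
|S₂|²−|S₁|² = 0.0134;  |S₃|²−|S₁|² = 0.0031
plane₁₂: -0.6929x+0.4553y+0.0877z = 0.0134
det = 0.5700;  x = -0.0117+0.0715z,  y = 0.0117+-0.0839z
sphere 1 gives Az²+Bz+C=0 with A=1.0121, B=0.2254, C=-0.0612;  B²−4AC=0.2986;  roots -0.3813, 0.1586;  negative root z = -0.3813
x = -0.0389, y = 0.0437

(-0.0389, 0.0437, -0.3813)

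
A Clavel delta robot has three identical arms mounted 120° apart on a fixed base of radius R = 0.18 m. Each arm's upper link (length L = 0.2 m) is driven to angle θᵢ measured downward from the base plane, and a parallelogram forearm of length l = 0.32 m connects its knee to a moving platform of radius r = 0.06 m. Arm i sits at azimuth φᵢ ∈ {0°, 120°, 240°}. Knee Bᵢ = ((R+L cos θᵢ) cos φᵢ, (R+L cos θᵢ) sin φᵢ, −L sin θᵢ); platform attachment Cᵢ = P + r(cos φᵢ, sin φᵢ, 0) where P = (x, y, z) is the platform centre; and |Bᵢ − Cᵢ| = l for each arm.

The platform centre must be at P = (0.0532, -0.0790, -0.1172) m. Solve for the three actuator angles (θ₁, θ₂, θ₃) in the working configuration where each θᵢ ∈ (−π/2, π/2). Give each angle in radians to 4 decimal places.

θ₁ = -0.2623, θ₂ = 1.0473, θ₃ = -0.0870

φ1=0.0° → target in arm frame (0.0532, -0.0790)
  A cos θ + B sin θ = C:  0.0668·cos θ + -0.1172·sin θ = 0.0949
  √(A²+B²)=0.1349;  θ1 = -1.0528+0.7905 ≈ -0.2623
arm 2 (φ=120.0°): x'=-0.0950, y'=-0.0066
  A cos θ + B sin θ = C:  0.2150·cos θ + -0.1172·sin θ = 0.0060
  γ=atan2(-0.1172,0.2150)=-0.4991;  ψ=arccos(0.0244)=1.5464;  θ2=γ+ψ≈1.0473
rotate P by −φ3: (0.0418, 0.0856, -0.1172)
  A=0.0782, B=-0.1172, C=(l²−L²−A²−y'²−z²)/(2L)=0.0881
  γ=atan2(-0.1172,0.0782)=-0.9825;  ψ=arccos(0.6251)=0.8955;  θ3=γ+ψ≈-0.0870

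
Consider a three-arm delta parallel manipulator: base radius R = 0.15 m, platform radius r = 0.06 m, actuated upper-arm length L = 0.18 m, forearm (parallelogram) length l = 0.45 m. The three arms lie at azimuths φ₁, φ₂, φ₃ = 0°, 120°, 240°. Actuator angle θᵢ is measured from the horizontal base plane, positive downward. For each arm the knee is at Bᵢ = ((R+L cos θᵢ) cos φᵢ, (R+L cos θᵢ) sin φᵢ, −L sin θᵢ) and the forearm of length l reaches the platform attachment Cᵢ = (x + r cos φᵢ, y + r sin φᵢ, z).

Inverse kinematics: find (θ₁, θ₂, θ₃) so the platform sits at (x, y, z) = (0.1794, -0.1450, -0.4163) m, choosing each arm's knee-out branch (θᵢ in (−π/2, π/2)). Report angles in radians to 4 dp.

θ₁ = 0.0003, θ₂ = 1.2219, θ₃ = 0.5236

φ1=0.0° → target in arm frame (0.1794, -0.1450)
  A cos θ + B sin θ = C:  -0.0894·cos θ + -0.4163·sin θ = -0.0895
  θ1 = atan2(B,A) + arccos(C/0.4258) = 0.0003
φ2=120.0° → target in arm frame (-0.2153, -0.0829)
  e−x'=0.3053;  (l²−L²−(e−x')²−y'²−z²)/2L = -0.2868
  θ2 = atan2(B,A) + arccos(C/0.5162) = 1.2219
φ3=240.0° → target in arm frame (0.0359, 0.2279)
  A=0.0541, B=-0.4163, C=(l²−L²−A²−y'²−z²)/(2L)=-0.1613
  √(A²+B²)=0.4198;  θ3 = -1.4415+1.9651 ≈ 0.5236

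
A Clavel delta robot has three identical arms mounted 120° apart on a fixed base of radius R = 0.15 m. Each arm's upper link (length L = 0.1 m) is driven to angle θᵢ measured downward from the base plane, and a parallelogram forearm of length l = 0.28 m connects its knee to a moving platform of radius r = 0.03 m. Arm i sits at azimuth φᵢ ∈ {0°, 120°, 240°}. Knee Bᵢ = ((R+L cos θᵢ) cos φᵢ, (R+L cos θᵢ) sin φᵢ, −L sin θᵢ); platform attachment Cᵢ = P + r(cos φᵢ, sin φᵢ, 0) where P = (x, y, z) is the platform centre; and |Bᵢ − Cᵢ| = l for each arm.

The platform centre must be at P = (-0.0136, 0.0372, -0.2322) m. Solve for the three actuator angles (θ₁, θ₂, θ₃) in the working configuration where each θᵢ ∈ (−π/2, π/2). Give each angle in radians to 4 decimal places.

rotate P by −φ1: (-0.0136, 0.0372, -0.2322)
  e−x'=0.1336;  (l²−L²−(e−x')²−y'²−z²)/2L = -0.0237
  θ1 = atan2(B,A) + arccos(C/0.2679) = 0.6109
rotate P by −φ2: (0.0390, -0.0068, -0.2322)
  e−x'=0.0810;  (l²−L²−(e−x')²−y'²−z²)/2L = 0.0394
  √(A²+B²)=0.2459;  θ2 = -1.2352+1.4099 ≈ 0.1747
arm 3 (φ=240.0°): x'=-0.0254, y'=-0.0304
  e−x'=0.1454;  (l²−L²−(e−x')²−y'²−z²)/2L = -0.0379
  θ3 = atan2(B,A) + arccos(C/0.2740) = 0.6984

θ₁ = 0.6109, θ₂ = 0.1747, θ₃ = 0.6984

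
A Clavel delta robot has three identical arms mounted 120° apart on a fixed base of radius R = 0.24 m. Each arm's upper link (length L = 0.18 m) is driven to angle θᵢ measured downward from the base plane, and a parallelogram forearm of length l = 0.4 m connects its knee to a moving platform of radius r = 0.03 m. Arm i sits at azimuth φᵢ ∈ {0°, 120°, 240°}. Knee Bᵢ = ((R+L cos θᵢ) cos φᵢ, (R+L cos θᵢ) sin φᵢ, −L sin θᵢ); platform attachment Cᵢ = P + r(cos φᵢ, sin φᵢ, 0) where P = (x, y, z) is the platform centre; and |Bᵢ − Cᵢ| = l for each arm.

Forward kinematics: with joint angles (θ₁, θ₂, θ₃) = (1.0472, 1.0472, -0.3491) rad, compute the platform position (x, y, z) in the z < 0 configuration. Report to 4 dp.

(-0.0685, -0.1186, -0.2568)

arm 1 at φ=0.0°: (R−r)+L cos θ1 = 0.3000;  O1 = (0.3000, 0.0000, -0.1559)
φ2=120.0°: virtual centre (-0.1500, 0.2598, -0.1559), radius l
arm 3 at φ=240.0°: (R−r)+L cos θ3 = 0.3791;  O3 = (-0.1896, -0.3283, 0.0616)
|O₂|²−|O₁|² = 0.0000;  |O₃|²−|O₁|² = 0.0332
linear system: -0.9000x+0.5196y = 0.0000−0.0000z; -0.9791x+-0.6567y = 0.0332−0.4349z
Cramer: x(z) = -0.0157+0.2055z;  y(z) = -0.0272+0.3559z
into |P−O₁|² = l²: 1.1689z² + 0.1627z + -0.0353 = 0;  Δ = 0.1915;  z = -0.2568 or 0.1176 → z<0 root = -0.2568
x = -0.0685, y = -0.1186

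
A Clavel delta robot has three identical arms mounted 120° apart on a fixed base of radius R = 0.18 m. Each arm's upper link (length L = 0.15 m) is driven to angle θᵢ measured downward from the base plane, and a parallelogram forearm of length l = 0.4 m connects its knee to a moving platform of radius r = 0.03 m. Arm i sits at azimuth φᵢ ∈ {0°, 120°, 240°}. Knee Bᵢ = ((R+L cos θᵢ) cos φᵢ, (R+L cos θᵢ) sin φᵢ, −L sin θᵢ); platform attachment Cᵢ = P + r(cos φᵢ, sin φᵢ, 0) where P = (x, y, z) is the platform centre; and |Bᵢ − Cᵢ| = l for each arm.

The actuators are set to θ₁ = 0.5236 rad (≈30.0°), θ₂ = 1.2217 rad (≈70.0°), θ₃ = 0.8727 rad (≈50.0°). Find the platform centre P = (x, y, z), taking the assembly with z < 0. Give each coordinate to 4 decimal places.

(0.0804, -0.0502, -0.4181)

arm 1 at φ=0.0°: e+L cos θ1 = 0.2799;  centre 1 = (0.2799, 0.0000, -0.0750)
φ2=120.0°: virtual centre (-0.1007, 0.1743, -0.1410), radius l
arm 3 at φ=240.0°: e+L cos θ3 = 0.2464;  centre 3 = (-0.1232, -0.2134, -0.1149)
eliminate P² terms by subtracting sphere 1 from 2 and 3
[-0.7611 0.3487 -0.1319]·P = -0.0236;  [-0.8062 -0.4268 -0.0798]·P = -0.0100
Cramer: x(z) = 0.0224-0.1388z;  y(z) = -0.0188+0.0752z
quadratic in z: (1.0249)z²+(0.2187)z+(-0.0877)=0, √Δ=0.6383 → z ∈ {-0.4181, 0.2047}; z = -0.4181 (taking z<0)
x = 0.0804, y = -0.0502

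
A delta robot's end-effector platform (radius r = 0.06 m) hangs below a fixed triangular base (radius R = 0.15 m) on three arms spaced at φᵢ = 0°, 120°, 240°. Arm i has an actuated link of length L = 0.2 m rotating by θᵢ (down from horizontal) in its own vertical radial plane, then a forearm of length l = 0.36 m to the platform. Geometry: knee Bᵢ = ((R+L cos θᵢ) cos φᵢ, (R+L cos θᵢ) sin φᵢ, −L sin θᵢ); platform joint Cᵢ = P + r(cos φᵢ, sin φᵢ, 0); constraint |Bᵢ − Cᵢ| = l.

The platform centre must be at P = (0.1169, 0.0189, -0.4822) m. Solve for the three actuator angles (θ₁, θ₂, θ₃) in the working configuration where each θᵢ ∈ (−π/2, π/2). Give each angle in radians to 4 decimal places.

arm 1 (φ=0.0°): x'=0.1169, y'=0.0189
  A=-0.0269, B=-0.4822, C=(l²−L²−A²−y'²−z²)/(2L)=-0.3600
  γ=atan2(-0.4822,-0.0269)=-1.6265;  ψ=arccos(-0.7454)=2.4119;  θ1=γ+ψ≈0.7854
rotate P by −φ2: (-0.0421, -0.1107, -0.4822)
  A=0.1321, B=-0.4822, C=(l²−L²−A²−y'²−z²)/(2L)=-0.4315
  θ2 = atan2(B,A) + arccos(C/0.5000) = 1.3088
φ3=240.0° → target in arm frame (-0.0748, 0.0918)
  e−x'=0.1648;  (l²−L²−(e−x')²−y'²−z²)/2L = -0.4463
  γ=atan2(-0.4822,0.1648)=-1.2414;  ψ=arccos(-0.8757)=2.6378;  θ3=γ+ψ≈1.3963

θ₁ = 0.7854, θ₂ = 1.3088, θ₃ = 1.3963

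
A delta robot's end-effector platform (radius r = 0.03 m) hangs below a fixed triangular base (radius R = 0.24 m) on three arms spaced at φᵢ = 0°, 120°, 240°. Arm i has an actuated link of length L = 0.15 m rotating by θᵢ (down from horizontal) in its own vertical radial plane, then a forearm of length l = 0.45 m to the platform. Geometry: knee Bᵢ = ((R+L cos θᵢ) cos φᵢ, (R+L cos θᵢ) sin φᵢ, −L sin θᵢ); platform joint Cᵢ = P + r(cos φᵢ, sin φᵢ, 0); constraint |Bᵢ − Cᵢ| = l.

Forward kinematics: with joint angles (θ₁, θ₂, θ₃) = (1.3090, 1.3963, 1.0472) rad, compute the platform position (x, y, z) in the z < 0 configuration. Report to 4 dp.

(-0.0123, -0.0422, -0.5090)

φ1=0.0°: virtual centre (0.2488, 0.0000, -0.1449), radius l
φ2=120.0°: virtual centre (-0.1180, 0.2044, -0.1477), radius l
φ3=240.0°: virtual centre (-0.1425, -0.2468, -0.1299), radius l
eliminate P² terms by subtracting sphere 1 from 2 and 3
[-0.7337 0.4088 -0.0057]·P = -0.0054;  [-0.7826 -0.4936 0.0300]·P = 0.0152
det = 0.6821;  x = -0.0052+0.0139z,  y = -0.0225+0.0387z
sphere 1 gives Az²+Bz+C=0 with A=1.0017, B=0.2810, C=-0.1165;  B²−4AC=0.5456;  roots -0.5090, 0.2284;  negative root z = -0.5090
x = -0.0123, y = -0.0422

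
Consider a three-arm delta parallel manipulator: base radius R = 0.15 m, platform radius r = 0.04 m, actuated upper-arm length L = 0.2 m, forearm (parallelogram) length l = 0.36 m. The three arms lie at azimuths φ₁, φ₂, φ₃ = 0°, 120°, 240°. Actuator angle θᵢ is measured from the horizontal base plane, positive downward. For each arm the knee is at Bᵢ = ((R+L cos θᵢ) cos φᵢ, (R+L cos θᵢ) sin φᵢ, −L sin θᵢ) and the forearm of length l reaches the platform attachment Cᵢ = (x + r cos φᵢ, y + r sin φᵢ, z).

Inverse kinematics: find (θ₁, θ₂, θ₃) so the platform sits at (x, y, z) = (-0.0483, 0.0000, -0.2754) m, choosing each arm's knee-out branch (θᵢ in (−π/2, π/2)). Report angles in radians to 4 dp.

θ₁ = 0.6108, θ₂ = 0.2620, θ₃ = 0.2620

arm 1 (φ=0.0°): x'=-0.0483, y'=0.0000
  e−x'=0.1583;  (l²−L²−(e−x')²−y'²−z²)/2L = -0.0283
  θ1 = atan2(B,A) + arccos(C/0.3177) = 0.6108
rotate P by −φ2: (0.0241, 0.0418, -0.2754)
  e−x'=0.0858;  (l²−L²−(e−x')²−y'²−z²)/2L = 0.0116
  θ2 = atan2(B,A) + arccos(C/0.2885) = 0.2620
φ3=240.0° → target in arm frame (0.0242, -0.0418)
  A cos θ + B sin θ = C:  0.0858·cos θ + -0.2754·sin θ = 0.0116
  γ=atan2(-0.2754,0.0858)=-1.2686;  ψ=arccos(0.0402)=1.5306;  θ3=γ+ψ≈0.2620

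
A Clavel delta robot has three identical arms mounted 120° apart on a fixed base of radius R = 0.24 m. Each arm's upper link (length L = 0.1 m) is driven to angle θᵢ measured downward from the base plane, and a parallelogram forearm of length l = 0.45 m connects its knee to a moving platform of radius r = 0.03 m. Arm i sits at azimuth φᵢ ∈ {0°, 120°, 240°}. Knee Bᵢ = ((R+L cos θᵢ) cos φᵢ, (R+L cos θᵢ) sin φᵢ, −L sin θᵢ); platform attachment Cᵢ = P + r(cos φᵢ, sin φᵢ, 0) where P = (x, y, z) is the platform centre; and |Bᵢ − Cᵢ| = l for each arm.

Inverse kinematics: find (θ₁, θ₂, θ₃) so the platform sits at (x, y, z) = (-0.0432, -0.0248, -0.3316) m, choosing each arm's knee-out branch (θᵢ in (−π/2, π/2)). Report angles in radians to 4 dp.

θ₁ = 0.4370, θ₂ = 0.0876, θ₃ = -0.3490

rotate P by −φ1: (-0.0432, -0.0248, -0.3316)
  e−x'=0.2532;  (l²−L²−(e−x')²−y'²−z²)/2L = 0.0891
  √(A²+B²)=0.4172;  θ1 = -0.9187+1.3556 ≈ 0.4370
φ2=120.0° → target in arm frame (0.0001, 0.0498)
  A=0.2099, B=-0.3316, C=(l²−L²−A²−y'²−z²)/(2L)=0.1801
  √(A²+B²)=0.3924;  θ2 = -1.0065+1.0941 ≈ 0.0876
rotate P by −φ3: (0.0431, -0.0250, -0.3316)
  A=0.1669, B=-0.3316, C=(l²−L²−A²−y'²−z²)/(2L)=0.2703
  √(A²+B²)=0.3712;  θ3 = -1.1044+0.7554 ≈ -0.3490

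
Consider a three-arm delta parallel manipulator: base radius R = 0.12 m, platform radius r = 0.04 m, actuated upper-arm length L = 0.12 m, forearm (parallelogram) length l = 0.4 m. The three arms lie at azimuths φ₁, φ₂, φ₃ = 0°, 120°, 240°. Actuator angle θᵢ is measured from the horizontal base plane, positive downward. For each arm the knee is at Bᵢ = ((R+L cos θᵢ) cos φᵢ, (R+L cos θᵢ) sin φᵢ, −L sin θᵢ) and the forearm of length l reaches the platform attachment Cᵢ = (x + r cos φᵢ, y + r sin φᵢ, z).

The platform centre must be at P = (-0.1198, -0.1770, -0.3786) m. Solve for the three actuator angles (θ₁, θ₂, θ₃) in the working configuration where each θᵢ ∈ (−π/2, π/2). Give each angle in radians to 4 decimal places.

θ₁ = 1.2218, θ₂ = 1.1344, θ₃ = -0.1744

arm 1 (φ=0.0°): x'=-0.1198, y'=-0.1770
  A=0.1998, B=-0.3786, C=(l²−L²−A²−y'²−z²)/(2L)=-0.2874
  γ=atan2(-0.3786,0.1998)=-1.0852;  ψ=arccos(-0.6715)=2.3070;  θ1=γ+ψ≈1.2218
arm 2 (φ=120.0°): x'=-0.0934, y'=0.1922
  A cos θ + B sin θ = C:  0.1734·cos θ + -0.3786·sin θ = -0.2698
  √(A²+B²)=0.4164;  θ2 = -1.1413+2.2758 ≈ 1.1344
arm 3 (φ=240.0°): x'=0.2132, y'=-0.0152
  e−x'=-0.1332;  (l²−L²−(e−x')²−y'²−z²)/2L = -0.0655
  γ=atan2(-0.3786,-0.1332)=-1.9091;  ψ=arccos(-0.1631)=1.7346;  θ3=γ+ψ≈-0.1744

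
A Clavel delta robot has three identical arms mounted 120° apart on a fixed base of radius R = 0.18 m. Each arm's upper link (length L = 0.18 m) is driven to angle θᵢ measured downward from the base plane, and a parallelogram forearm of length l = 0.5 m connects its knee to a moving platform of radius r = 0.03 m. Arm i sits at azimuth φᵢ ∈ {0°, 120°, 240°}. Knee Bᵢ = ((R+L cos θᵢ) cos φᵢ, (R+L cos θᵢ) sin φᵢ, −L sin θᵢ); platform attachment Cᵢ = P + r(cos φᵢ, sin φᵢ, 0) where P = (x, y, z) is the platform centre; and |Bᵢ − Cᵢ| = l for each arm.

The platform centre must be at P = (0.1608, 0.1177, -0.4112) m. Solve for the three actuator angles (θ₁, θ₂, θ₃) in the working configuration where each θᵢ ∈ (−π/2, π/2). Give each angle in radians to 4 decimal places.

φ1=0.0° → target in arm frame (0.1608, 0.1177)
  A cos θ + B sin θ = C:  -0.0108·cos θ + -0.4112·sin θ = 0.0960
  θ1 = atan2(B,A) + arccos(C/0.4113) = -0.2617
rotate P by −φ2: (0.0215, -0.1981, -0.4112)
  A=0.1285, B=-0.4112, C=(l²−L²−A²−y'²−z²)/(2L)=-0.0201
  γ=atan2(-0.4112,0.1285)=-1.2680;  ψ=arccos(-0.0467)=1.6175;  θ2=γ+ψ≈0.3495
rotate P by −φ3: (-0.1823, 0.0804, -0.4112)
  A=0.3323, B=-0.4112, C=(l²−L²−A²−y'²−z²)/(2L)=-0.1900
  √(A²+B²)=0.5287;  θ3 = -0.8911+1.9384 ≈ 1.0473

θ₁ = -0.2617, θ₂ = 0.3495, θ₃ = 1.0473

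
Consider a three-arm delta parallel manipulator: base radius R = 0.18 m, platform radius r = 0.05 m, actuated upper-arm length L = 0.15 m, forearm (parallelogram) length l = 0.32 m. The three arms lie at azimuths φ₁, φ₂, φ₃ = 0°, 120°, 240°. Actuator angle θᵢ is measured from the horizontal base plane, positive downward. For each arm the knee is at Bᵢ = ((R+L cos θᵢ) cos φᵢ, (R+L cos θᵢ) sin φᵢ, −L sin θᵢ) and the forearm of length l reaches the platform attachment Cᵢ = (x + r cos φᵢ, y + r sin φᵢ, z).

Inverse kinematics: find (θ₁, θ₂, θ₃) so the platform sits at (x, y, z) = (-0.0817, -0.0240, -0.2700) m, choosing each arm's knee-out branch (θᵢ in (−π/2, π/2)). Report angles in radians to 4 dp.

θ₁ = 1.0472, θ₂ = 0.5235, θ₃ = 0.2615

φ1=0.0° → target in arm frame (-0.0817, -0.0240)
  e−x'=0.2117;  (l²−L²−(e−x')²−y'²−z²)/2L = -0.1280
  γ=atan2(-0.2700,0.2117)=-0.9058;  ψ=arccos(-0.3730)=1.9530;  θ1=γ+ψ≈1.0472
φ2=120.0° → target in arm frame (0.0201, 0.0828)
  A=0.1099, B=-0.2700, C=(l²−L²−A²−y'²−z²)/(2L)=-0.0398
  γ=atan2(-0.2700,0.1099)=-1.1841;  ψ=arccos(-0.1365)=1.7077;  θ2=γ+ψ≈0.5235
φ3=240.0° → target in arm frame (0.0616, -0.0588)
  A=0.0684, B=-0.2700, C=(l²−L²−A²−y'²−z²)/(2L)=-0.0038
  θ3 = atan2(B,A) + arccos(C/0.2785) = 0.2615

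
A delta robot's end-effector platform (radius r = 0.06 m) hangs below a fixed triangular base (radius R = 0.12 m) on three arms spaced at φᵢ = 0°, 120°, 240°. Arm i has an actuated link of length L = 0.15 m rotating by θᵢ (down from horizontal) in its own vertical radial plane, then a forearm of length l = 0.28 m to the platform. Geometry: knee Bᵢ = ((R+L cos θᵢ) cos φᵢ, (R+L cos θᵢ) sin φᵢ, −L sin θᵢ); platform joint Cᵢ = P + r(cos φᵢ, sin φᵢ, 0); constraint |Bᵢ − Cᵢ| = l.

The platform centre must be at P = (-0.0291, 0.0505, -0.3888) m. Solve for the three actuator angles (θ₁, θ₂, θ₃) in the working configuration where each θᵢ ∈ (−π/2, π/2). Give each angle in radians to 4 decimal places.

θ₁ = 1.3091, θ₂ = 0.9602, θ₃ = 1.3094

φ1=0.0° → target in arm frame (-0.0291, 0.0505)
  A cos θ + B sin θ = C:  0.0891·cos θ + -0.3888·sin θ = -0.3525
  γ=atan2(-0.3888,0.0891)=-1.3455;  ψ=arccos(-0.8838)=2.6546;  θ1=γ+ψ≈1.3091
rotate P by −φ2: (0.0583, 0.0000, -0.3888)
  A=0.0017, B=-0.3888, C=(l²−L²−A²−y'²−z²)/(2L)=-0.3176
  θ2 = atan2(B,A) + arccos(C/0.3888) = 0.9602
rotate P by −φ3: (-0.0292, -0.0505, -0.3888)
  e−x'=0.0892;  (l²−L²−(e−x')²−y'²−z²)/2L = -0.3525
  γ=atan2(-0.3888,0.0892)=-1.3453;  ψ=arccos(-0.8838)=2.6547;  θ3=γ+ψ≈1.3094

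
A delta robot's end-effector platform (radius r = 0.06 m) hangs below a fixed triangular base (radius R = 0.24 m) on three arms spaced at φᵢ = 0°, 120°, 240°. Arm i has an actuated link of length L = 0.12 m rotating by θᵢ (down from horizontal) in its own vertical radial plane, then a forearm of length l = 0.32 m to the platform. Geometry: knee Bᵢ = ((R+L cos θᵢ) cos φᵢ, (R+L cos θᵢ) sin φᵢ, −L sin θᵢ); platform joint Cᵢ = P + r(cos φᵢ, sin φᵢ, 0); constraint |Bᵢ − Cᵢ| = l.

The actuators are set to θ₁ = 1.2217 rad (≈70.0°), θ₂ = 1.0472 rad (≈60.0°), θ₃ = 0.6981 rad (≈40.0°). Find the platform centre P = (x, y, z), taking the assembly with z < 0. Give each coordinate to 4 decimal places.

(-0.0360, -0.0299, -0.3010)

centre 1 = (0.2210·cos0.0°, 0.2210·sin0.0°, -0.1128) = (0.2210, 0.0000, -0.1128)
arm 2 at φ=120.0°: (R−r)+L cos θ2 = 0.2400;  centre 2 = (-0.1200, 0.2078, -0.1039)
centre 3 = (0.2719·cos240.0°, 0.2719·sin240.0°, -0.0771) = (-0.1360, -0.2355, -0.0771)
|centre ₂|²−|centre ₁|² = 0.0068;  |centre ₃|²−|centre ₁|² = 0.0183
[-0.6821 0.4157 0.0177]·P = 0.0068;  [-0.7140 -0.4710 0.0713]·P = 0.0183
Cramer: x(z) = -0.0175+0.0614z;  y(z) = -0.0123+0.0582z
sphere 1 gives Az²+Bz+C=0 with A=1.0072, B=0.1948, C=-0.0326;  B²−4AC=0.1694;  roots -0.3010, 0.1076;  negative root z = -0.3010
x = -0.0360, y = -0.0299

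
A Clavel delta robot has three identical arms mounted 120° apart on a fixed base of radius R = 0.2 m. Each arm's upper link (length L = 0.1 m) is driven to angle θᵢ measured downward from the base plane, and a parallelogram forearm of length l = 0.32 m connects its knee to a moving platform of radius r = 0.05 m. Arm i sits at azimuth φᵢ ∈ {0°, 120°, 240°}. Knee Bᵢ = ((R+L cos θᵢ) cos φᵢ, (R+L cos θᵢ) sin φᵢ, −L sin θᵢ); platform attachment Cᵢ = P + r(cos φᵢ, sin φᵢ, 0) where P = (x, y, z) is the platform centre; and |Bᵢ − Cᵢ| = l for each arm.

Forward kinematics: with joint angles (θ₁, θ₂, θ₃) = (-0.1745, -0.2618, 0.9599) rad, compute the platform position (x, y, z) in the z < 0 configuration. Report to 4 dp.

(0.0391, 0.0752, -0.2126)

S1 = (0.2485·cos0.0°, 0.2485·sin0.0°, 0.0174) = (0.2485, 0.0000, 0.0174)
arm 2 at φ=120.0°: ρ2 = 0.2466;  S2 = (-0.1233, 0.2136, 0.0259)
arm 3 at φ=240.0°: ρ3 = 0.2074;  S3 = (-0.1037, -0.1796, -0.0819)
|S₂|²−|S₁|² = -0.0006;  |S₃|²−|S₁|² = -0.0123
linear system: -0.7436x+0.4271y = -0.0006−0.0170z; -0.7043x+-0.3592y = -0.0123−-0.1985z
Cramer: x(z) = 0.0096-0.1386z;  y(z) = 0.0154-0.2811z
into |P−S₁|² = l²: 1.0982z² + 0.0228z + -0.0448 = 0;  Δ = 0.1974;  z = -0.2126 or 0.1919 → z<0 root = -0.2126
x = 0.0391, y = 0.0752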